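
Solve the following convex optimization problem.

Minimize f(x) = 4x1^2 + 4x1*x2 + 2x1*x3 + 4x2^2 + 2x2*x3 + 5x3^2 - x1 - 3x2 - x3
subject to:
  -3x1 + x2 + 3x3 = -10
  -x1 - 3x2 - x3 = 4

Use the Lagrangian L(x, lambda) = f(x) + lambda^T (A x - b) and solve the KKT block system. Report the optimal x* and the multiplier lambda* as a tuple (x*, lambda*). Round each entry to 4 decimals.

Form the Lagrangian:
  L(x, lambda) = (1/2) x^T Q x + c^T x + lambda^T (A x - b)
Stationarity (grad_x L = 0): Q x + c + A^T lambda = 0.
Primal feasibility: A x = b.

This gives the KKT block system:
  [ Q   A^T ] [ x     ]   [-c ]
  [ A    0  ] [ lambda ] = [ b ]

Solving the linear system:
  x*      = (1.8128, -1.6096, -0.984)
  lambda* = (2.5882, -2.6684)
  f(x*)   = 20.2781

x* = (1.8128, -1.6096, -0.984), lambda* = (2.5882, -2.6684)


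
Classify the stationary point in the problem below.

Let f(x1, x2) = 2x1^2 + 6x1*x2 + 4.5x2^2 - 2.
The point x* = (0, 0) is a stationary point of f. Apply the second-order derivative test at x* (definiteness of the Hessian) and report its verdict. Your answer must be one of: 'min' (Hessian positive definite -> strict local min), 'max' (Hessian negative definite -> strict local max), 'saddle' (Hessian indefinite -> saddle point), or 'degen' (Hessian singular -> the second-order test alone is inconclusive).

Compute the Hessian H = grad^2 f:
  H = [[4, 6], [6, 9]]
Verify stationarity: grad f(x*) = H x* + g = (0, 0).
Eigenvalues of H: 0, 13.
H has a zero eigenvalue (singular; positive semidefinite but not definite), so H is neither positive definite, negative definite, nor indefinite. The second-order test alone is inconclusive -> degen.
(Indeed, f is constant along the null direction of H through x*, so x* is not a strict local extremum.)

degen


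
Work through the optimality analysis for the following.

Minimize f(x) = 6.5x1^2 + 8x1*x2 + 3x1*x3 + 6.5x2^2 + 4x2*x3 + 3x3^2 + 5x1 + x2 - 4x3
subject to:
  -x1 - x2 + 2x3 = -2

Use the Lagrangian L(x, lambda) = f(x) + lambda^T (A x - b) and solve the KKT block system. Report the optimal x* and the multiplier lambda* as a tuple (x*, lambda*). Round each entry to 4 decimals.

Form the Lagrangian:
  L(x, lambda) = (1/2) x^T Q x + c^T x + lambda^T (A x - b)
Stationarity (grad_x L = 0): Q x + c + A^T lambda = 0.
Primal feasibility: A x = b.

This gives the KKT block system:
  [ Q   A^T ] [ x     ]   [-c ]
  [ A    0  ] [ lambda ] = [ b ]

Solving the linear system:
  x*      = (-0.3134, 0.6527, -0.8304)
  lambda* = (3.6559)
  f(x*)   = 4.8595

x* = (-0.3134, 0.6527, -0.8304), lambda* = (3.6559)


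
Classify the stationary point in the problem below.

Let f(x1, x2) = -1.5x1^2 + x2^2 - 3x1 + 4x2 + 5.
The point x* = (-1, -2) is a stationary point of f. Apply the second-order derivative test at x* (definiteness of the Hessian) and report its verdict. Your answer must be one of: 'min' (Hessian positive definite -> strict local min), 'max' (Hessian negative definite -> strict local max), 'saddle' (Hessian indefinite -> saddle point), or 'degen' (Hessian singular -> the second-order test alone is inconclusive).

Compute the Hessian H = grad^2 f:
  H = [[-3, 0], [0, 2]]
Verify stationarity: grad f(x*) = H x* + g = (0, 0).
Eigenvalues of H: -3, 2.
Eigenvalues have mixed signs, so H is indefinite -> x* is a saddle point.

saddle


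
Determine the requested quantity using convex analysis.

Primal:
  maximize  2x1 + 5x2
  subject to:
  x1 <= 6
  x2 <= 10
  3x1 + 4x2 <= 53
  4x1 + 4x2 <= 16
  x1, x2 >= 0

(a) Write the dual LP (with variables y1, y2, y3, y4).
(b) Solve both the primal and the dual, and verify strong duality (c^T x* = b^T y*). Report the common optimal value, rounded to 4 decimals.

The standard primal-dual pair for 'max c^T x s.t. A x <= b, x >= 0' is:
  Dual:  min b^T y  s.t.  A^T y >= c,  y >= 0.

So the dual LP is:
  minimize  6y1 + 10y2 + 53y3 + 16y4
  subject to:
    y1 + 3y3 + 4y4 >= 2
    y2 + 4y3 + 4y4 >= 5
    y1, y2, y3, y4 >= 0

Solving the primal: x* = (0, 4).
  primal value c^T x* = 20.
Solving the dual: y* = (0, 0, 0, 1.25).
  dual value b^T y* = 20.
Strong duality: c^T x* = b^T y*. Confirmed.

20


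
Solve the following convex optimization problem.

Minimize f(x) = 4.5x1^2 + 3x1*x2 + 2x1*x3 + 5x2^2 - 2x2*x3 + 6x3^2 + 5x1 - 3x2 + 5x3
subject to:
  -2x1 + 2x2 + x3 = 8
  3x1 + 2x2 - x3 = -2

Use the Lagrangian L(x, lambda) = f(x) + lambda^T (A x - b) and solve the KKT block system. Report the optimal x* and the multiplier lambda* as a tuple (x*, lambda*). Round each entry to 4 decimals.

Form the Lagrangian:
  L(x, lambda) = (1/2) x^T Q x + c^T x + lambda^T (A x - b)
Stationarity (grad_x L = 0): Q x + c + A^T lambda = 0.
Primal feasibility: A x = b.

This gives the KKT block system:
  [ Q   A^T ] [ x     ]   [-c ]
  [ A    0  ] [ lambda ] = [ b ]

Solving the linear system:
  x*      = (-1.8196, 1.9549, 0.451)
  lambda* = (-3.9784, -1.1157)
  f(x*)   = 8.4441

x* = (-1.8196, 1.9549, 0.451), lambda* = (-3.9784, -1.1157)


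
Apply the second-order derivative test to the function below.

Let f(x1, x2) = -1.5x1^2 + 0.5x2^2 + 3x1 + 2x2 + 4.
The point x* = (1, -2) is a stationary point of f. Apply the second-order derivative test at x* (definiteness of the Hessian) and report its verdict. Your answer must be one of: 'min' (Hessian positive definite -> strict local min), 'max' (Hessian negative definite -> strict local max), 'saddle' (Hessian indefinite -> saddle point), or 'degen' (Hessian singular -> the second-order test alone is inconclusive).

Compute the Hessian H = grad^2 f:
  H = [[-3, 0], [0, 1]]
Verify stationarity: grad f(x*) = H x* + g = (0, 0).
Eigenvalues of H: -3, 1.
Eigenvalues have mixed signs, so H is indefinite -> x* is a saddle point.

saddle


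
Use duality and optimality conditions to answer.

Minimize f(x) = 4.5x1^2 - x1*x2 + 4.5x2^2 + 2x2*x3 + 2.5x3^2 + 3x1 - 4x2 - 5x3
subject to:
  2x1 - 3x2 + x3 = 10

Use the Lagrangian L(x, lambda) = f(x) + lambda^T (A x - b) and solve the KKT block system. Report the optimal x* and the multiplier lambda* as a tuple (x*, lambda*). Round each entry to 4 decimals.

Form the Lagrangian:
  L(x, lambda) = (1/2) x^T Q x + c^T x + lambda^T (A x - b)
Stationarity (grad_x L = 0): Q x + c + A^T lambda = 0.
Primal feasibility: A x = b.

This gives the KKT block system:
  [ Q   A^T ] [ x     ]   [-c ]
  [ A    0  ] [ lambda ] = [ b ]

Solving the linear system:
  x*      = (0.6633, -1.9361, 2.865)
  lambda* = (-5.4528)
  f(x*)   = 24.9688

x* = (0.6633, -1.9361, 2.865), lambda* = (-5.4528)


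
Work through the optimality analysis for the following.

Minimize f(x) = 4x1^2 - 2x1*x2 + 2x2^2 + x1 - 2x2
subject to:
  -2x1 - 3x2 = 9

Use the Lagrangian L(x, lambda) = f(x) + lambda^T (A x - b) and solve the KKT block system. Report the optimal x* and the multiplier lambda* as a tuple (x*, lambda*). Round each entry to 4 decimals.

Form the Lagrangian:
  L(x, lambda) = (1/2) x^T Q x + c^T x + lambda^T (A x - b)
Stationarity (grad_x L = 0): Q x + c + A^T lambda = 0.
Primal feasibility: A x = b.

This gives the KKT block system:
  [ Q   A^T ] [ x     ]   [-c ]
  [ A    0  ] [ lambda ] = [ b ]

Solving the linear system:
  x*      = (-1.3125, -2.125)
  lambda* = (-2.625)
  f(x*)   = 13.2812

x* = (-1.3125, -2.125), lambda* = (-2.625)


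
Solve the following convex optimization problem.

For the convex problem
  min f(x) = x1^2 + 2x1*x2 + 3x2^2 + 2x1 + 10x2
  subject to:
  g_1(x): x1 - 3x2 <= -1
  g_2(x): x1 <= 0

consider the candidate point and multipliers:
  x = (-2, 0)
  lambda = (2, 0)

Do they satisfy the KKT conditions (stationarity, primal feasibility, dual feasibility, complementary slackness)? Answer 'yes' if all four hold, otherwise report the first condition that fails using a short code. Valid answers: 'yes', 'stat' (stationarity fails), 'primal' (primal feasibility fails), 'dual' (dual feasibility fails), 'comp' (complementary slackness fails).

Gradient of f: grad f(x) = Q x + c = (-2, 6)
Constraint values g_i(x) = a_i^T x - b_i:
  g_1((-2, 0)) = -1
  g_2((-2, 0)) = -2
Stationarity residual: grad f(x) + sum_i lambda_i a_i = (0, 0)
  -> stationarity OK
Primal feasibility (all g_i <= 0): OK
Dual feasibility (all lambda_i >= 0): OK
Complementary slackness (lambda_i * g_i(x) = 0 for all i): FAILS

Verdict: the first failing condition is complementary_slackness -> comp.

comp


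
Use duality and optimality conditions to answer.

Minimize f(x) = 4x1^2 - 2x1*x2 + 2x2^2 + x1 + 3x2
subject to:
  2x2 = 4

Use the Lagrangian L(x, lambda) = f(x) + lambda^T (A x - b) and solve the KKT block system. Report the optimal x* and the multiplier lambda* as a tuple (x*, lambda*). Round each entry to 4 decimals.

Form the Lagrangian:
  L(x, lambda) = (1/2) x^T Q x + c^T x + lambda^T (A x - b)
Stationarity (grad_x L = 0): Q x + c + A^T lambda = 0.
Primal feasibility: A x = b.

This gives the KKT block system:
  [ Q   A^T ] [ x     ]   [-c ]
  [ A    0  ] [ lambda ] = [ b ]

Solving the linear system:
  x*      = (0.375, 2)
  lambda* = (-5.125)
  f(x*)   = 13.4375

x* = (0.375, 2), lambda* = (-5.125)


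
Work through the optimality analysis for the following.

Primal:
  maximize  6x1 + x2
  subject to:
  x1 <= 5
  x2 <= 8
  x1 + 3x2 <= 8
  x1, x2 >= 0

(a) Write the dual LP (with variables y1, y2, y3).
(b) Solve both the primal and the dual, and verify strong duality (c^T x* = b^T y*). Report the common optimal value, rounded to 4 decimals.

The standard primal-dual pair for 'max c^T x s.t. A x <= b, x >= 0' is:
  Dual:  min b^T y  s.t.  A^T y >= c,  y >= 0.

So the dual LP is:
  minimize  5y1 + 8y2 + 8y3
  subject to:
    y1 + y3 >= 6
    y2 + 3y3 >= 1
    y1, y2, y3 >= 0

Solving the primal: x* = (5, 1).
  primal value c^T x* = 31.
Solving the dual: y* = (5.6667, 0, 0.3333).
  dual value b^T y* = 31.
Strong duality: c^T x* = b^T y*. Confirmed.

31


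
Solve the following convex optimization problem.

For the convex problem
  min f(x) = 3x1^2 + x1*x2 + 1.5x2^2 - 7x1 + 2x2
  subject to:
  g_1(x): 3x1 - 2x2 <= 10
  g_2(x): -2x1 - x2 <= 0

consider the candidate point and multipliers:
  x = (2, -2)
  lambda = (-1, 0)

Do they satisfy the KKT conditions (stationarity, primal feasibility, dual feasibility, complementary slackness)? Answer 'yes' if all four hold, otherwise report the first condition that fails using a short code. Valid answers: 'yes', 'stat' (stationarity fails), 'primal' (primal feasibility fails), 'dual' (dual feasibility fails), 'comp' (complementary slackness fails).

Gradient of f: grad f(x) = Q x + c = (3, -2)
Constraint values g_i(x) = a_i^T x - b_i:
  g_1((2, -2)) = 0
  g_2((2, -2)) = -2
Stationarity residual: grad f(x) + sum_i lambda_i a_i = (0, 0)
  -> stationarity OK
Primal feasibility (all g_i <= 0): OK
Dual feasibility (all lambda_i >= 0): FAILS
Complementary slackness (lambda_i * g_i(x) = 0 for all i): OK

Verdict: the first failing condition is dual_feasibility -> dual.

dual


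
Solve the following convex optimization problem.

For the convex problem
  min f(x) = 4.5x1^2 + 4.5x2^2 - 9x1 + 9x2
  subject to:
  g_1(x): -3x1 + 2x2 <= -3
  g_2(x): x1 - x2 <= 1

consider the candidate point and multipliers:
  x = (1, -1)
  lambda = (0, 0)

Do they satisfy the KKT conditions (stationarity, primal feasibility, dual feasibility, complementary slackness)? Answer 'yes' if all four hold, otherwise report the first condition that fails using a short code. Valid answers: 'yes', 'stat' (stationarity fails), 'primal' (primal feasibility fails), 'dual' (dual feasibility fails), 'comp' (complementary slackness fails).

Gradient of f: grad f(x) = Q x + c = (0, 0)
Constraint values g_i(x) = a_i^T x - b_i:
  g_1((1, -1)) = -2
  g_2((1, -1)) = 1
Stationarity residual: grad f(x) + sum_i lambda_i a_i = (0, 0)
  -> stationarity OK
Primal feasibility (all g_i <= 0): FAILS
Dual feasibility (all lambda_i >= 0): OK
Complementary slackness (lambda_i * g_i(x) = 0 for all i): OK

Verdict: the first failing condition is primal_feasibility -> primal.

primal


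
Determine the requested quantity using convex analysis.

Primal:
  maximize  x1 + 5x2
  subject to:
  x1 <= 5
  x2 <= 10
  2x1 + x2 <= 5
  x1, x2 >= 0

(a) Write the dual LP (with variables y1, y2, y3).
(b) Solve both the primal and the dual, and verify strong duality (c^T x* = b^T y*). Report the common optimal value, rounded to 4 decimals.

The standard primal-dual pair for 'max c^T x s.t. A x <= b, x >= 0' is:
  Dual:  min b^T y  s.t.  A^T y >= c,  y >= 0.

So the dual LP is:
  minimize  5y1 + 10y2 + 5y3
  subject to:
    y1 + 2y3 >= 1
    y2 + y3 >= 5
    y1, y2, y3 >= 0

Solving the primal: x* = (0, 5).
  primal value c^T x* = 25.
Solving the dual: y* = (0, 0, 5).
  dual value b^T y* = 25.
Strong duality: c^T x* = b^T y*. Confirmed.

25


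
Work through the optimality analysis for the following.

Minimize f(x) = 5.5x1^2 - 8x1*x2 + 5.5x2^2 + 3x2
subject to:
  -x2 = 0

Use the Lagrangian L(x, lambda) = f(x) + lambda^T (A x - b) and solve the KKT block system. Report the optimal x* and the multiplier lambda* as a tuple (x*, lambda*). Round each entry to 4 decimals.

Form the Lagrangian:
  L(x, lambda) = (1/2) x^T Q x + c^T x + lambda^T (A x - b)
Stationarity (grad_x L = 0): Q x + c + A^T lambda = 0.
Primal feasibility: A x = b.

This gives the KKT block system:
  [ Q   A^T ] [ x     ]   [-c ]
  [ A    0  ] [ lambda ] = [ b ]

Solving the linear system:
  x*      = (0, 0)
  lambda* = (3)
  f(x*)   = 0

x* = (0, 0), lambda* = (3)


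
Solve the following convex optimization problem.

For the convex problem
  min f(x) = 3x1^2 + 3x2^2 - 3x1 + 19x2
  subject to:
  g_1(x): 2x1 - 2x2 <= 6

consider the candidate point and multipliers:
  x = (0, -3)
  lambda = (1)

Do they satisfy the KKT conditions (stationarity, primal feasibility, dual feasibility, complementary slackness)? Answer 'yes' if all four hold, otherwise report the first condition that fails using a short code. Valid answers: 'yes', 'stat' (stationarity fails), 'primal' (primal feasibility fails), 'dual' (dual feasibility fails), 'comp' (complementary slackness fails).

Gradient of f: grad f(x) = Q x + c = (-3, 1)
Constraint values g_i(x) = a_i^T x - b_i:
  g_1((0, -3)) = 0
Stationarity residual: grad f(x) + sum_i lambda_i a_i = (-1, -1)
  -> stationarity FAILS
Primal feasibility (all g_i <= 0): OK
Dual feasibility (all lambda_i >= 0): OK
Complementary slackness (lambda_i * g_i(x) = 0 for all i): OK

Verdict: the first failing condition is stationarity -> stat.

stat


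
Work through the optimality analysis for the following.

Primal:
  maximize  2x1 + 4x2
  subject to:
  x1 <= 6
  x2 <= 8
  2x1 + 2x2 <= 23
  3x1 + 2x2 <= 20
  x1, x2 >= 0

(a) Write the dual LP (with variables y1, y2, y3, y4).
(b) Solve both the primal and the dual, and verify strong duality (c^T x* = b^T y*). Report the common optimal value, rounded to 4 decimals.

The standard primal-dual pair for 'max c^T x s.t. A x <= b, x >= 0' is:
  Dual:  min b^T y  s.t.  A^T y >= c,  y >= 0.

So the dual LP is:
  minimize  6y1 + 8y2 + 23y3 + 20y4
  subject to:
    y1 + 2y3 + 3y4 >= 2
    y2 + 2y3 + 2y4 >= 4
    y1, y2, y3, y4 >= 0

Solving the primal: x* = (1.3333, 8).
  primal value c^T x* = 34.6667.
Solving the dual: y* = (0, 2.6667, 0, 0.6667).
  dual value b^T y* = 34.6667.
Strong duality: c^T x* = b^T y*. Confirmed.

34.6667


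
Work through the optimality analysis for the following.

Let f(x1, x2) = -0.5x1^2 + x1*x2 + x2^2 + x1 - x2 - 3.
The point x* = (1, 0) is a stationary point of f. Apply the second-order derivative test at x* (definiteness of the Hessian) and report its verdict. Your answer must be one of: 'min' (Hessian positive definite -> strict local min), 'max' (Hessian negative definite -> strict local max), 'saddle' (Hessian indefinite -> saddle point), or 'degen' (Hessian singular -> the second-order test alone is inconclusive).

Compute the Hessian H = grad^2 f:
  H = [[-1, 1], [1, 2]]
Verify stationarity: grad f(x*) = H x* + g = (0, 0).
Eigenvalues of H: -1.3028, 2.3028.
Eigenvalues have mixed signs, so H is indefinite -> x* is a saddle point.

saddle


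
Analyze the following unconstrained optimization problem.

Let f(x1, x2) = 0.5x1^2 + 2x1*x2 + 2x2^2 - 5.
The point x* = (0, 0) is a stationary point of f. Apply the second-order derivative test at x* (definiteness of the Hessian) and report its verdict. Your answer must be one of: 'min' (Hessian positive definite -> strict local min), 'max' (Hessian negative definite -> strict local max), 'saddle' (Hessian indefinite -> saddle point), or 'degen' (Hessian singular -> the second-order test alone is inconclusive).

Compute the Hessian H = grad^2 f:
  H = [[1, 2], [2, 4]]
Verify stationarity: grad f(x*) = H x* + g = (0, 0).
Eigenvalues of H: 0, 5.
H has a zero eigenvalue (singular; positive semidefinite but not definite), so H is neither positive definite, negative definite, nor indefinite. The second-order test alone is inconclusive -> degen.
(Indeed, f is constant along the null direction of H through x*, so x* is not a strict local extremum.)

degen


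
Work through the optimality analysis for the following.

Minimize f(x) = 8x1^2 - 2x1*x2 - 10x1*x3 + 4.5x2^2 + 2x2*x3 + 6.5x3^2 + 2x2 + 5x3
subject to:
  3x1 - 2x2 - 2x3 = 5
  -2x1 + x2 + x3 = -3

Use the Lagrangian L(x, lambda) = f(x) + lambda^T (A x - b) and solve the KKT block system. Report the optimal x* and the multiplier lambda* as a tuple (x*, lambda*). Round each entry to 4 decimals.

Form the Lagrangian:
  L(x, lambda) = (1/2) x^T Q x + c^T x + lambda^T (A x - b)
Stationarity (grad_x L = 0): Q x + c + A^T lambda = 0.
Primal feasibility: A x = b.

This gives the KKT block system:
  [ Q   A^T ] [ x     ]   [-c ]
  [ A    0  ] [ lambda ] = [ b ]

Solving the linear system:
  x*      = (1, -0.8889, -0.1111)
  lambda* = (2.4444, 13.1111)
  f(x*)   = 12.3889

x* = (1, -0.8889, -0.1111), lambda* = (2.4444, 13.1111)


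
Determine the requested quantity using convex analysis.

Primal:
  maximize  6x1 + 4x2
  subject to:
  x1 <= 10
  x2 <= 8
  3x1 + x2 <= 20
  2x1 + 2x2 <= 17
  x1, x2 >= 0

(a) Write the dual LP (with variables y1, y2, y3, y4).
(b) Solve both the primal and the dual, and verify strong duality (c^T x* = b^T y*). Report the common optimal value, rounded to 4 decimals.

The standard primal-dual pair for 'max c^T x s.t. A x <= b, x >= 0' is:
  Dual:  min b^T y  s.t.  A^T y >= c,  y >= 0.

So the dual LP is:
  minimize  10y1 + 8y2 + 20y3 + 17y4
  subject to:
    y1 + 3y3 + 2y4 >= 6
    y2 + y3 + 2y4 >= 4
    y1, y2, y3, y4 >= 0

Solving the primal: x* = (5.75, 2.75).
  primal value c^T x* = 45.5.
Solving the dual: y* = (0, 0, 1, 1.5).
  dual value b^T y* = 45.5.
Strong duality: c^T x* = b^T y*. Confirmed.

45.5


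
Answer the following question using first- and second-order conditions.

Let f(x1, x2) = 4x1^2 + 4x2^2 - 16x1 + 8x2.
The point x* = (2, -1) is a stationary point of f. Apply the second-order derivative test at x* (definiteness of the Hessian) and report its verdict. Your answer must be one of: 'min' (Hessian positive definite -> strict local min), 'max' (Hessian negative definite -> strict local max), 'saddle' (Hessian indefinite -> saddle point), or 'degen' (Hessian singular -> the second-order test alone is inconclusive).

Compute the Hessian H = grad^2 f:
  H = [[8, 0], [0, 8]]
Verify stationarity: grad f(x*) = H x* + g = (0, 0).
Eigenvalues of H: 8, 8.
Both eigenvalues > 0, so H is positive definite -> x* is a strict local min.

min


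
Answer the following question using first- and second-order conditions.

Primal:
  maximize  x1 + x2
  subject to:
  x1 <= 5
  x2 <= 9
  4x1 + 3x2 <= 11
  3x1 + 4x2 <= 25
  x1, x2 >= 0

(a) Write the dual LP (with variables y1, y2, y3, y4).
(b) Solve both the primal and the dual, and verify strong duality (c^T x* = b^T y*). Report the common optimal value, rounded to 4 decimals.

The standard primal-dual pair for 'max c^T x s.t. A x <= b, x >= 0' is:
  Dual:  min b^T y  s.t.  A^T y >= c,  y >= 0.

So the dual LP is:
  minimize  5y1 + 9y2 + 11y3 + 25y4
  subject to:
    y1 + 4y3 + 3y4 >= 1
    y2 + 3y3 + 4y4 >= 1
    y1, y2, y3, y4 >= 0

Solving the primal: x* = (0, 3.6667).
  primal value c^T x* = 3.6667.
Solving the dual: y* = (0, 0, 0.3333, 0).
  dual value b^T y* = 3.6667.
Strong duality: c^T x* = b^T y*. Confirmed.

3.6667


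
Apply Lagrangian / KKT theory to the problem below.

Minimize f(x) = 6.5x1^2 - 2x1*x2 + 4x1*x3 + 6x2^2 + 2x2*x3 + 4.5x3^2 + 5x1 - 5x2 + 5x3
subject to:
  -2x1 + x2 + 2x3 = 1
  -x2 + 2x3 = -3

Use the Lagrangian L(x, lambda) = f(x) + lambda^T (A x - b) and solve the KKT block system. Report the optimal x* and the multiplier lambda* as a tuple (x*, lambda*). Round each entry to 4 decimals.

Form the Lagrangian:
  L(x, lambda) = (1/2) x^T Q x + c^T x + lambda^T (A x - b)
Stationarity (grad_x L = 0): Q x + c + A^T lambda = 0.
Primal feasibility: A x = b.

This gives the KKT block system:
  [ Q   A^T ] [ x     ]   [-c ]
  [ A    0  ] [ lambda ] = [ b ]

Solving the linear system:
  x*      = (-0.6581, 1.3419, -0.8291)
  lambda* = (-4.7778, 5.9829)
  f(x*)   = 4.2906

x* = (-0.6581, 1.3419, -0.8291), lambda* = (-4.7778, 5.9829)


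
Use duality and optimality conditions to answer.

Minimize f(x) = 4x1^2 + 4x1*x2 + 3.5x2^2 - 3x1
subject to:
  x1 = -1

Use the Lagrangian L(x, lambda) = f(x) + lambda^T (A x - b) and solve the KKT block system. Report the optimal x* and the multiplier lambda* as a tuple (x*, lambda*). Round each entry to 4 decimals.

Form the Lagrangian:
  L(x, lambda) = (1/2) x^T Q x + c^T x + lambda^T (A x - b)
Stationarity (grad_x L = 0): Q x + c + A^T lambda = 0.
Primal feasibility: A x = b.

This gives the KKT block system:
  [ Q   A^T ] [ x     ]   [-c ]
  [ A    0  ] [ lambda ] = [ b ]

Solving the linear system:
  x*      = (-1, 0.5714)
  lambda* = (8.7143)
  f(x*)   = 5.8571

x* = (-1, 0.5714), lambda* = (8.7143)


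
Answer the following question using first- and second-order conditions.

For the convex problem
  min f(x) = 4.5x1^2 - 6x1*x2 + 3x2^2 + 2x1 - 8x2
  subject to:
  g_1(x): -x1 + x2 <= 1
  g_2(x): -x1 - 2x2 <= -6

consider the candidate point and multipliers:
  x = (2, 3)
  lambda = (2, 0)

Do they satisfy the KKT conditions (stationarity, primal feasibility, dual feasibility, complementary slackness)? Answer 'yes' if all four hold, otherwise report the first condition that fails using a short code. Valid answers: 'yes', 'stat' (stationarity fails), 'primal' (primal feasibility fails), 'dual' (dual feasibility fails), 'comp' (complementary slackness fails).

Gradient of f: grad f(x) = Q x + c = (2, -2)
Constraint values g_i(x) = a_i^T x - b_i:
  g_1((2, 3)) = 0
  g_2((2, 3)) = -2
Stationarity residual: grad f(x) + sum_i lambda_i a_i = (0, 0)
  -> stationarity OK
Primal feasibility (all g_i <= 0): OK
Dual feasibility (all lambda_i >= 0): OK
Complementary slackness (lambda_i * g_i(x) = 0 for all i): OK

Verdict: yes, KKT holds.

yes


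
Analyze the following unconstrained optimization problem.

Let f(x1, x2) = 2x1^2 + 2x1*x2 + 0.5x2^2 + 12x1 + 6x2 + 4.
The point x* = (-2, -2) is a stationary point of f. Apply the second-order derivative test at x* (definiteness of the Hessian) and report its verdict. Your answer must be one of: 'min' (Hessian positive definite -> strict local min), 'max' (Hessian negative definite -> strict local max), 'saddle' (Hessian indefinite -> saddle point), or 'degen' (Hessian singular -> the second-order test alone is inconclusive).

Compute the Hessian H = grad^2 f:
  H = [[4, 2], [2, 1]]
Verify stationarity: grad f(x*) = H x* + g = (0, 0).
Eigenvalues of H: 0, 5.
H has a zero eigenvalue (singular; positive semidefinite but not definite), so H is neither positive definite, negative definite, nor indefinite. The second-order test alone is inconclusive -> degen.
(Indeed, f is constant along the null direction of H through x*, so x* is not a strict local extremum.)

degen


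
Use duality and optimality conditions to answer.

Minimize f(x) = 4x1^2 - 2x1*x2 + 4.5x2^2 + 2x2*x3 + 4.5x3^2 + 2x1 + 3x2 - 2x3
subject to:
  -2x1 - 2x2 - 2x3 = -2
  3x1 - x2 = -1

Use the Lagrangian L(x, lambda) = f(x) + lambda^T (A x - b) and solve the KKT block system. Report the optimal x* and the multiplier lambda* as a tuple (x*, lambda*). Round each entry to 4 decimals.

Form the Lagrangian:
  L(x, lambda) = (1/2) x^T Q x + c^T x + lambda^T (A x - b)
Stationarity (grad_x L = 0): Q x + c + A^T lambda = 0.
Primal feasibility: A x = b.

This gives the KKT block system:
  [ Q   A^T ] [ x     ]   [-c ]
  [ A    0  ] [ lambda ] = [ b ]

Solving the linear system:
  x*      = (-0.2081, 0.3757, 0.8324)
  lambda* = (3.1214, 2.2197)
  f(x*)   = 3.7543

x* = (-0.2081, 0.3757, 0.8324), lambda* = (3.1214, 2.2197)


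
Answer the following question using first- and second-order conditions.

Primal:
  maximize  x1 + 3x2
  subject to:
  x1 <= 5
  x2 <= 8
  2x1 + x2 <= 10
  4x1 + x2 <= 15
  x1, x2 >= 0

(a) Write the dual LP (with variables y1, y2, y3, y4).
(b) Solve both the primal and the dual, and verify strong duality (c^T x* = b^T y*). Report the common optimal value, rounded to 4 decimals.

The standard primal-dual pair for 'max c^T x s.t. A x <= b, x >= 0' is:
  Dual:  min b^T y  s.t.  A^T y >= c,  y >= 0.

So the dual LP is:
  minimize  5y1 + 8y2 + 10y3 + 15y4
  subject to:
    y1 + 2y3 + 4y4 >= 1
    y2 + y3 + y4 >= 3
    y1, y2, y3, y4 >= 0

Solving the primal: x* = (1, 8).
  primal value c^T x* = 25.
Solving the dual: y* = (0, 2.5, 0.5, 0).
  dual value b^T y* = 25.
Strong duality: c^T x* = b^T y*. Confirmed.

25


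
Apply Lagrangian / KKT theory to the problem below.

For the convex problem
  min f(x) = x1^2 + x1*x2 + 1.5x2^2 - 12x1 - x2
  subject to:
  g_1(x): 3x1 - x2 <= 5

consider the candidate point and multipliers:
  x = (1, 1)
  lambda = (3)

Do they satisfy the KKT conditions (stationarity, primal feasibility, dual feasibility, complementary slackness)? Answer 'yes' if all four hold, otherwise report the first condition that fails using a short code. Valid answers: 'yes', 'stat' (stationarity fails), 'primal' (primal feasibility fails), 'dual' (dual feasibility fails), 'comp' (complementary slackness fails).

Gradient of f: grad f(x) = Q x + c = (-9, 3)
Constraint values g_i(x) = a_i^T x - b_i:
  g_1((1, 1)) = -3
Stationarity residual: grad f(x) + sum_i lambda_i a_i = (0, 0)
  -> stationarity OK
Primal feasibility (all g_i <= 0): OK
Dual feasibility (all lambda_i >= 0): OK
Complementary slackness (lambda_i * g_i(x) = 0 for all i): FAILS

Verdict: the first failing condition is complementary_slackness -> comp.

comp


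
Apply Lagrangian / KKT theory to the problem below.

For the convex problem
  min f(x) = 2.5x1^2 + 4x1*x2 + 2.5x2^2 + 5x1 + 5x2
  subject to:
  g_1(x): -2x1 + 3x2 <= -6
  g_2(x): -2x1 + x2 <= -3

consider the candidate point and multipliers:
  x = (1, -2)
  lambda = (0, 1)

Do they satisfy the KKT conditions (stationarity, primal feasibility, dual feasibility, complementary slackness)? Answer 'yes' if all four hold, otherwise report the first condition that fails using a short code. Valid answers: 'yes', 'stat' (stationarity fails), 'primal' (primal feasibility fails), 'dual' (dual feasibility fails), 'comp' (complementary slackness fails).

Gradient of f: grad f(x) = Q x + c = (2, -1)
Constraint values g_i(x) = a_i^T x - b_i:
  g_1((1, -2)) = -2
  g_2((1, -2)) = -1
Stationarity residual: grad f(x) + sum_i lambda_i a_i = (0, 0)
  -> stationarity OK
Primal feasibility (all g_i <= 0): OK
Dual feasibility (all lambda_i >= 0): OK
Complementary slackness (lambda_i * g_i(x) = 0 for all i): FAILS

Verdict: the first failing condition is complementary_slackness -> comp.

comp


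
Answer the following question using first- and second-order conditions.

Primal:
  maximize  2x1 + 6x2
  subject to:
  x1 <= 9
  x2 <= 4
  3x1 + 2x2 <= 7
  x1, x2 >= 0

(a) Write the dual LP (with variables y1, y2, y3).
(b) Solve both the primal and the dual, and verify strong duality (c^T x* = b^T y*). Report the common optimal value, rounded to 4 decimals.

The standard primal-dual pair for 'max c^T x s.t. A x <= b, x >= 0' is:
  Dual:  min b^T y  s.t.  A^T y >= c,  y >= 0.

So the dual LP is:
  minimize  9y1 + 4y2 + 7y3
  subject to:
    y1 + 3y3 >= 2
    y2 + 2y3 >= 6
    y1, y2, y3 >= 0

Solving the primal: x* = (0, 3.5).
  primal value c^T x* = 21.
Solving the dual: y* = (0, 0, 3).
  dual value b^T y* = 21.
Strong duality: c^T x* = b^T y*. Confirmed.

21


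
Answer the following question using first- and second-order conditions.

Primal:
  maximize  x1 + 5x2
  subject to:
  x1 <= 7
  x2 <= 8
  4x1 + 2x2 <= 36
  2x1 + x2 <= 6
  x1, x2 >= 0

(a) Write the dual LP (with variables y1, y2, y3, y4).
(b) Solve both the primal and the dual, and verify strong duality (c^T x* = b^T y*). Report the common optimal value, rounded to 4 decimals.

The standard primal-dual pair for 'max c^T x s.t. A x <= b, x >= 0' is:
  Dual:  min b^T y  s.t.  A^T y >= c,  y >= 0.

So the dual LP is:
  minimize  7y1 + 8y2 + 36y3 + 6y4
  subject to:
    y1 + 4y3 + 2y4 >= 1
    y2 + 2y3 + y4 >= 5
    y1, y2, y3, y4 >= 0

Solving the primal: x* = (0, 6).
  primal value c^T x* = 30.
Solving the dual: y* = (0, 0, 0, 5).
  dual value b^T y* = 30.
Strong duality: c^T x* = b^T y*. Confirmed.

30


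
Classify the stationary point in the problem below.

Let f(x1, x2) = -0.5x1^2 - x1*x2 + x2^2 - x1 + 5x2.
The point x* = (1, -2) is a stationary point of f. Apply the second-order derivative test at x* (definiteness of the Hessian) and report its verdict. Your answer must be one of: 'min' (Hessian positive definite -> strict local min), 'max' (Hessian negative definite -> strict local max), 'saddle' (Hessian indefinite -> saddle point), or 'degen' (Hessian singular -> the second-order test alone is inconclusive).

Compute the Hessian H = grad^2 f:
  H = [[-1, -1], [-1, 2]]
Verify stationarity: grad f(x*) = H x* + g = (0, 0).
Eigenvalues of H: -1.3028, 2.3028.
Eigenvalues have mixed signs, so H is indefinite -> x* is a saddle point.

saddle


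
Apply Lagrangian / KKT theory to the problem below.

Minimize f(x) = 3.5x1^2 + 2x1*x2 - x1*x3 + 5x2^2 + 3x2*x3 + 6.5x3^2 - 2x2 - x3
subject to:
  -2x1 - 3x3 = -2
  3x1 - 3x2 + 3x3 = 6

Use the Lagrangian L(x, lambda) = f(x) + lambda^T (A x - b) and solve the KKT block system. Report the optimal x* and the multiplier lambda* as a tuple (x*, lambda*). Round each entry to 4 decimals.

Form the Lagrangian:
  L(x, lambda) = (1/2) x^T Q x + c^T x + lambda^T (A x - b)
Stationarity (grad_x L = 0): Q x + c + A^T lambda = 0.
Primal feasibility: A x = b.

This gives the KKT block system:
  [ Q   A^T ] [ x     ]   [-c ]
  [ A    0  ] [ lambda ] = [ b ]

Solving the linear system:
  x*      = (0.6715, -1.1095, 0.219)
  lambda* = (-4.4161, -3.6983)
  f(x*)   = 7.6788

x* = (0.6715, -1.1095, 0.219), lambda* = (-4.4161, -3.6983)


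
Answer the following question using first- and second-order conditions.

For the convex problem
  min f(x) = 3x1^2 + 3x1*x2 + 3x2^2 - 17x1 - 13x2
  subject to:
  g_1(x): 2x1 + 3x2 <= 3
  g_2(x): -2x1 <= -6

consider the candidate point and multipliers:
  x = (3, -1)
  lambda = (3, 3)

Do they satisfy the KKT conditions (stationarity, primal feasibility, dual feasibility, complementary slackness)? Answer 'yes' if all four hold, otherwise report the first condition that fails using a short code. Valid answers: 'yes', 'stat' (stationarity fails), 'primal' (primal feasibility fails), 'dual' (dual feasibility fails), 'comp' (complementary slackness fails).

Gradient of f: grad f(x) = Q x + c = (-2, -10)
Constraint values g_i(x) = a_i^T x - b_i:
  g_1((3, -1)) = 0
  g_2((3, -1)) = 0
Stationarity residual: grad f(x) + sum_i lambda_i a_i = (-2, -1)
  -> stationarity FAILS
Primal feasibility (all g_i <= 0): OK
Dual feasibility (all lambda_i >= 0): OK
Complementary slackness (lambda_i * g_i(x) = 0 for all i): OK

Verdict: the first failing condition is stationarity -> stat.

stat


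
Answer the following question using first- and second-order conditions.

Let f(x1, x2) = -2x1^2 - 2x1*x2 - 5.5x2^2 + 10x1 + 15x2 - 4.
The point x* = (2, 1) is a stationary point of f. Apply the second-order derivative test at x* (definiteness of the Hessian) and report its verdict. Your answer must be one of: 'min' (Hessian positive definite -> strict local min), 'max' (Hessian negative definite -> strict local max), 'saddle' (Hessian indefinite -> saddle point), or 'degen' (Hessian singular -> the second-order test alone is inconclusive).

Compute the Hessian H = grad^2 f:
  H = [[-4, -2], [-2, -11]]
Verify stationarity: grad f(x*) = H x* + g = (0, 0).
Eigenvalues of H: -11.5311, -3.4689.
Both eigenvalues < 0, so H is negative definite -> x* is a strict local max.

max


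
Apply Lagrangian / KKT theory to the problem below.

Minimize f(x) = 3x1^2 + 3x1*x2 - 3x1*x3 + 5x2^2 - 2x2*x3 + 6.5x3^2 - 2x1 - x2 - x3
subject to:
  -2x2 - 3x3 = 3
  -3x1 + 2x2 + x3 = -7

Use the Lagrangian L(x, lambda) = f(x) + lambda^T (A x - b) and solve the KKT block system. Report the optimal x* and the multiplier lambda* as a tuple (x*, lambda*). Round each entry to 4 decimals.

Form the Lagrangian:
  L(x, lambda) = (1/2) x^T Q x + c^T x + lambda^T (A x - b)
Stationarity (grad_x L = 0): Q x + c + A^T lambda = 0.
Primal feasibility: A x = b.

This gives the KKT block system:
  [ Q   A^T ] [ x     ]   [-c ]
  [ A    0  ] [ lambda ] = [ b ]

Solving the linear system:
  x*      = (1.5179, -1.0846, -0.2769)
  lambda* = (-1.8077, 1.5615)
  f(x*)   = 7.3397

x* = (1.5179, -1.0846, -0.2769), lambda* = (-1.8077, 1.5615)


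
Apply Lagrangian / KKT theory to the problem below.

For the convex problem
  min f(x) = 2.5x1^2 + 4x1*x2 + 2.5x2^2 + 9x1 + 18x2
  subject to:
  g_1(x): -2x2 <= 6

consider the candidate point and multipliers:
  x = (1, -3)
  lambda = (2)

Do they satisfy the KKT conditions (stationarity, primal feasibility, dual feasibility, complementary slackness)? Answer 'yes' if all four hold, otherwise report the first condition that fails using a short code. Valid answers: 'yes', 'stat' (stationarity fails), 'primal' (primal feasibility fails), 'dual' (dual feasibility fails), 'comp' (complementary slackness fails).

Gradient of f: grad f(x) = Q x + c = (2, 7)
Constraint values g_i(x) = a_i^T x - b_i:
  g_1((1, -3)) = 0
Stationarity residual: grad f(x) + sum_i lambda_i a_i = (2, 3)
  -> stationarity FAILS
Primal feasibility (all g_i <= 0): OK
Dual feasibility (all lambda_i >= 0): OK
Complementary slackness (lambda_i * g_i(x) = 0 for all i): OK

Verdict: the first failing condition is stationarity -> stat.

stat


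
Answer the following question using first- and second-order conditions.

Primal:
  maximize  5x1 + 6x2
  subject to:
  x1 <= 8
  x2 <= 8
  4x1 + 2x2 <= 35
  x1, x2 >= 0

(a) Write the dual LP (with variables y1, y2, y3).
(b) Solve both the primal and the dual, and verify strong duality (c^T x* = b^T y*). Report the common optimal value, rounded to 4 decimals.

The standard primal-dual pair for 'max c^T x s.t. A x <= b, x >= 0' is:
  Dual:  min b^T y  s.t.  A^T y >= c,  y >= 0.

So the dual LP is:
  minimize  8y1 + 8y2 + 35y3
  subject to:
    y1 + 4y3 >= 5
    y2 + 2y3 >= 6
    y1, y2, y3 >= 0

Solving the primal: x* = (4.75, 8).
  primal value c^T x* = 71.75.
Solving the dual: y* = (0, 3.5, 1.25).
  dual value b^T y* = 71.75.
Strong duality: c^T x* = b^T y*. Confirmed.

71.75


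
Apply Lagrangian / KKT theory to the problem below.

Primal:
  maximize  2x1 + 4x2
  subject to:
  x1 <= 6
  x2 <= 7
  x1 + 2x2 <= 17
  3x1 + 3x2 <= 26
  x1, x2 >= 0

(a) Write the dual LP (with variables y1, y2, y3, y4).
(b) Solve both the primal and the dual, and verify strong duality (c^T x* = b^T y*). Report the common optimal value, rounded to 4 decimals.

The standard primal-dual pair for 'max c^T x s.t. A x <= b, x >= 0' is:
  Dual:  min b^T y  s.t.  A^T y >= c,  y >= 0.

So the dual LP is:
  minimize  6y1 + 7y2 + 17y3 + 26y4
  subject to:
    y1 + y3 + 3y4 >= 2
    y2 + 2y3 + 3y4 >= 4
    y1, y2, y3, y4 >= 0

Solving the primal: x* = (1.6667, 7).
  primal value c^T x* = 31.3333.
Solving the dual: y* = (0, 2, 0, 0.6667).
  dual value b^T y* = 31.3333.
Strong duality: c^T x* = b^T y*. Confirmed.

31.3333


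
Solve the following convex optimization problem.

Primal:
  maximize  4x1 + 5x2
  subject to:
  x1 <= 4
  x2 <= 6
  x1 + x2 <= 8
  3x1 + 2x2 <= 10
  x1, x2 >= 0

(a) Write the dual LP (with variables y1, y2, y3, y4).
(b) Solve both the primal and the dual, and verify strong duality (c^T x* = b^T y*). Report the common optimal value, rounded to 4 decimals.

The standard primal-dual pair for 'max c^T x s.t. A x <= b, x >= 0' is:
  Dual:  min b^T y  s.t.  A^T y >= c,  y >= 0.

So the dual LP is:
  minimize  4y1 + 6y2 + 8y3 + 10y4
  subject to:
    y1 + y3 + 3y4 >= 4
    y2 + y3 + 2y4 >= 5
    y1, y2, y3, y4 >= 0

Solving the primal: x* = (0, 5).
  primal value c^T x* = 25.
Solving the dual: y* = (0, 0, 0, 2.5).
  dual value b^T y* = 25.
Strong duality: c^T x* = b^T y*. Confirmed.

25


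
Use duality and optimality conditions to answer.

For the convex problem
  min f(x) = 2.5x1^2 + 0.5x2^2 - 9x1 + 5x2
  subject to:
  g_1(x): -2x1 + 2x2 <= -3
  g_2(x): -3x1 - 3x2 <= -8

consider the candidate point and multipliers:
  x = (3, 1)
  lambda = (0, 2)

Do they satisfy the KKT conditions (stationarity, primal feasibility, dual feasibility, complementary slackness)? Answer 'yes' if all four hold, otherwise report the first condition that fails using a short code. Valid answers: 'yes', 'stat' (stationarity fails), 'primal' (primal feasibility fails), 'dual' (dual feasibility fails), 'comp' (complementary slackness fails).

Gradient of f: grad f(x) = Q x + c = (6, 6)
Constraint values g_i(x) = a_i^T x - b_i:
  g_1((3, 1)) = -1
  g_2((3, 1)) = -4
Stationarity residual: grad f(x) + sum_i lambda_i a_i = (0, 0)
  -> stationarity OK
Primal feasibility (all g_i <= 0): OK
Dual feasibility (all lambda_i >= 0): OK
Complementary slackness (lambda_i * g_i(x) = 0 for all i): FAILS

Verdict: the first failing condition is complementary_slackness -> comp.

comp


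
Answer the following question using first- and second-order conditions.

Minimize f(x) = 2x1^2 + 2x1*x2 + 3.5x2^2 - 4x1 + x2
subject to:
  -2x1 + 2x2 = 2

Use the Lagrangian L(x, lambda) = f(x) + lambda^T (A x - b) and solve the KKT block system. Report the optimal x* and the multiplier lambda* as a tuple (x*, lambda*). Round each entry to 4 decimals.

Form the Lagrangian:
  L(x, lambda) = (1/2) x^T Q x + c^T x + lambda^T (A x - b)
Stationarity (grad_x L = 0): Q x + c + A^T lambda = 0.
Primal feasibility: A x = b.

This gives the KKT block system:
  [ Q   A^T ] [ x     ]   [-c ]
  [ A    0  ] [ lambda ] = [ b ]

Solving the linear system:
  x*      = (-0.4, 0.6)
  lambda* = (-2.2)
  f(x*)   = 3.3

x* = (-0.4, 0.6), lambda* = (-2.2)


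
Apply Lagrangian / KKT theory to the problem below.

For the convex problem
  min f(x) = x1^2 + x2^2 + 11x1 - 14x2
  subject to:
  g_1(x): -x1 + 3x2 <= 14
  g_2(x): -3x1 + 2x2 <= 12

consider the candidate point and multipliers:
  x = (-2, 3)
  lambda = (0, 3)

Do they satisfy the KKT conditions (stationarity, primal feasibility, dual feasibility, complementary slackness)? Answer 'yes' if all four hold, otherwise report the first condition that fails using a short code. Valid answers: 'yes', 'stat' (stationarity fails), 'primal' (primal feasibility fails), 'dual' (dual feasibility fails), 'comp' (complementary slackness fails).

Gradient of f: grad f(x) = Q x + c = (7, -8)
Constraint values g_i(x) = a_i^T x - b_i:
  g_1((-2, 3)) = -3
  g_2((-2, 3)) = 0
Stationarity residual: grad f(x) + sum_i lambda_i a_i = (-2, -2)
  -> stationarity FAILS
Primal feasibility (all g_i <= 0): OK
Dual feasibility (all lambda_i >= 0): OK
Complementary slackness (lambda_i * g_i(x) = 0 for all i): OK

Verdict: the first failing condition is stationarity -> stat.

stat


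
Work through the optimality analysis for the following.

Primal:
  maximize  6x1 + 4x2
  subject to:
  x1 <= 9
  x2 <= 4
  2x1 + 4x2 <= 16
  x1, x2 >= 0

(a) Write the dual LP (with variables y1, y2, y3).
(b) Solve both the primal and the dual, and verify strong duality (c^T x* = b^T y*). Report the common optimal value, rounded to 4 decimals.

The standard primal-dual pair for 'max c^T x s.t. A x <= b, x >= 0' is:
  Dual:  min b^T y  s.t.  A^T y >= c,  y >= 0.

So the dual LP is:
  minimize  9y1 + 4y2 + 16y3
  subject to:
    y1 + 2y3 >= 6
    y2 + 4y3 >= 4
    y1, y2, y3 >= 0

Solving the primal: x* = (8, 0).
  primal value c^T x* = 48.
Solving the dual: y* = (0, 0, 3).
  dual value b^T y* = 48.
Strong duality: c^T x* = b^T y*. Confirmed.

48
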